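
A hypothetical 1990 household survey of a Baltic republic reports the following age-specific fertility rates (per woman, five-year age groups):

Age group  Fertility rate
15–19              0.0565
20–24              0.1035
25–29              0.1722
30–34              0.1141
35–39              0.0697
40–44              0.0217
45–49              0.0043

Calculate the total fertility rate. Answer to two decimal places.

Sum of ASFRs = 0.0565 + 0.1035 + 0.1722 + 0.1141 + 0.0697 + 0.0217 + 0.0043 = 0.5420
TFR = 5 × 0.5420 = 2.71

2.71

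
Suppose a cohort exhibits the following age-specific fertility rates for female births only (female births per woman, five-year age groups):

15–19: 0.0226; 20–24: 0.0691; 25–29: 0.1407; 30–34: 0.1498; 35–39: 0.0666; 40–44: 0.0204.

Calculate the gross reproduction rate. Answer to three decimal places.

Sum of female ASFRs = 0.0226 + 0.0691 + 0.1407 + 0.1498 + 0.0666 + 0.0204 = 0.4692
GRR = 5 × 0.4692 = 2.346

2.346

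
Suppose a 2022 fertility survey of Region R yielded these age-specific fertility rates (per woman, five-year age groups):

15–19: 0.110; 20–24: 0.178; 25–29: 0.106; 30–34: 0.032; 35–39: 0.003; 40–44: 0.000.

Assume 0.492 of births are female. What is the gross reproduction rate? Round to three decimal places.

Proportion female at birth = 0.492.
Sum of ASFRs = 0.110 + 0.178 + 0.106 + 0.032 + 0.003 + 0.000 = 0.429
TFR = 5 × 0.429 = 2.145
GRR = 0.492 × 2.145 = 1.05534

1.055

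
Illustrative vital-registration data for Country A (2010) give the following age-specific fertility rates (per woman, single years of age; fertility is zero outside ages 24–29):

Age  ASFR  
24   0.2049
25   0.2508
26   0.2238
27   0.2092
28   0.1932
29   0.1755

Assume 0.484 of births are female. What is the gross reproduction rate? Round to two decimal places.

0.61

Proportion female at birth = 0.484.
Sum of ASFRs = 0.2049 + 0.2508 + 0.2238 + 0.2092 + 0.1932 + 0.1755 = 1.2574
TFR = 1.2574
GRR = 0.484 × 1.2574 = 0.60858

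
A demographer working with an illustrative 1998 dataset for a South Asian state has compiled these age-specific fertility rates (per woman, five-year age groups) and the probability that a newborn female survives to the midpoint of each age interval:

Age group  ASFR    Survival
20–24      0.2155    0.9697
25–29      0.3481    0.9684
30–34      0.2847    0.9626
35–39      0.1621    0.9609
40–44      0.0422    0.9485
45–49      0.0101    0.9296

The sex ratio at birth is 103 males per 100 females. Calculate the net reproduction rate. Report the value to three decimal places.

Proportion female at birth = 100 / (100 + 103) = 0.49261.
Per-age-group product (5 × ASFR × survival probability):
  20–24: 5 × 0.2155 × 0.9697 = 1.04485
  25–29: 5 × 0.3481 × 0.9684 = 1.68550
  30–34: 5 × 0.2847 × 0.9626 = 1.37026
  35–39: 5 × 0.1621 × 0.9609 = 0.77881
  40–44: 5 × 0.0422 × 0.9485 = 0.20013
  45–49: 5 × 0.0101 × 0.9296 = 0.04694
Sum = 5.12649
NRR = 0.49261 × 5.12649 = 2.52536

2.525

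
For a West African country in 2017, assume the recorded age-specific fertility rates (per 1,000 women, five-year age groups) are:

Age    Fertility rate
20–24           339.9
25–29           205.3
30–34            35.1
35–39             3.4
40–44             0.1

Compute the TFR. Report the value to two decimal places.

2.92

Sum of ASFRs = 339.9 + 205.3 + 35.1 + 3.4 + 0.1 = 583.8
TFR = 5 × 583.8 / 1000 = 2.919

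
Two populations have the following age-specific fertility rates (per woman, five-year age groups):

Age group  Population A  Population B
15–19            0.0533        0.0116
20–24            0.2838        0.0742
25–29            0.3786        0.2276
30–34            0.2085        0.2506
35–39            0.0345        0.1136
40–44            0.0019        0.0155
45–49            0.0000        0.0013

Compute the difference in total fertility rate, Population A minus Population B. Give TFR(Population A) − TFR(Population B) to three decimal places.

1.331

Population A:
  Sum of ASFRs = 0.0533 + 0.2838 + 0.3786 + 0.2085 + 0.0345 + 0.0019 + 0.0000 = 0.9606
  TFR = 5 × 0.9606 = 4.803
Population B:
  Sum of ASFRs = 0.0116 + 0.0742 + 0.2276 + 0.2506 + 0.1136 + 0.0155 + 0.0013 = 0.6944
  TFR = 5 × 0.6944 = 3.472
Difference = 4.803 − 3.472 = 1.331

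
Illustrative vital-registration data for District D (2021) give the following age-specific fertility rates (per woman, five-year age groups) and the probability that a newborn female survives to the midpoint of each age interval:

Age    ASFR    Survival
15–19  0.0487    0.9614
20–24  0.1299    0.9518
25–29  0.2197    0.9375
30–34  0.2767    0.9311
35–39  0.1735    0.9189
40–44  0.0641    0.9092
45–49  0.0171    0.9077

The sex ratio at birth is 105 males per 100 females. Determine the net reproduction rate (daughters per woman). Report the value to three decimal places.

2.115

Proportion female at birth = 100 / (100 + 105) = 0.48780.
Per-age-group product (5 × ASFR × survival probability):
  15–19: 5 × 0.0487 × 0.9614 = 0.23410
  20–24: 5 × 0.1299 × 0.9518 = 0.61819
  25–29: 5 × 0.2197 × 0.9375 = 1.02984
  30–34: 5 × 0.2767 × 0.9311 = 1.28818
  35–39: 5 × 0.1735 × 0.9189 = 0.79715
  40–44: 5 × 0.0641 × 0.9092 = 0.29140
  45–49: 5 × 0.0171 × 0.9077 = 0.07761
Sum = 4.33647
NRR = 0.48780 × 4.33647 = 2.11533
With NRR above 1 the population is above replacement fertility.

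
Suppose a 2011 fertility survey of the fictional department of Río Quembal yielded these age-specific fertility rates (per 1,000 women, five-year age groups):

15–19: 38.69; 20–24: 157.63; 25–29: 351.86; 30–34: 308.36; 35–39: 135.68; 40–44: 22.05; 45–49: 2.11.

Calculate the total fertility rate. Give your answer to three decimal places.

Sum of ASFRs = 38.69 + 157.63 + 351.86 + 308.36 + 135.68 + 22.05 + 2.11 = 1016.38
TFR = 5 × 1016.38 / 1000 = 5.0819

5.082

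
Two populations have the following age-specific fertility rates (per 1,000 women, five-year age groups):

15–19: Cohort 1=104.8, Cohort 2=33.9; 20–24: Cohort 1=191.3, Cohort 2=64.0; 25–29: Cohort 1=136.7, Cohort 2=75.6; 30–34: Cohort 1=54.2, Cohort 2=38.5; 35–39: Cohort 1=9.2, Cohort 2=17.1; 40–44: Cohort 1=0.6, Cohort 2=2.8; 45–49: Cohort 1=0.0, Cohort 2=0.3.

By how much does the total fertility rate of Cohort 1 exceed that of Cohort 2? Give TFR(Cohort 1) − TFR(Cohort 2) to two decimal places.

Cohort 1:
  Sum of ASFRs = 104.8 + 191.3 + 136.7 + 54.2 + 9.2 + 0.6 + 0.0 = 496.8
  TFR = 5 × 496.8 / 1000 = 2.484
Cohort 2:
  Sum of ASFRs = 33.9 + 64.0 + 75.6 + 38.5 + 17.1 + 2.8 + 0.3 = 232.2
  TFR = 5 × 232.2 / 1000 = 1.161
Difference = 2.484 − 1.161 = 1.323

1.32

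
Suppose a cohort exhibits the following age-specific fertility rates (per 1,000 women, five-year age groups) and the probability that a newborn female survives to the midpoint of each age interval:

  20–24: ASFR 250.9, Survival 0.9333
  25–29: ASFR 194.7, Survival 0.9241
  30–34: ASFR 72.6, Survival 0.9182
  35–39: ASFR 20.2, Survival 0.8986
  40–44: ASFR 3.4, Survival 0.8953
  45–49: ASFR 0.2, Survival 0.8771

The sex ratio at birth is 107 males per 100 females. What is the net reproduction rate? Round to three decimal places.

Proportion female at birth = 100 / (100 + 107) = 0.48309.
Per-age-group product (5 × ASFR × survival probability):
  20–24: 5 × 250.9/1000 × 0.9333 = 1.17082
  25–29: 5 × 194.7/1000 × 0.9241 = 0.89961
  30–34: 5 × 72.6/1000 × 0.9182 = 0.33331
  35–39: 5 × 20.2/1000 × 0.8986 = 0.09076
  40–44: 5 × 3.4/1000 × 0.8953 = 0.01522
  45–49: 5 × 0.2/1000 × 0.8771 = 0.00088
Sum = 2.51060
NRR = 0.48309 × 2.51060 = 1.21285
An NRR exceeding 1 indicates intrinsic growth under these rates.

1.213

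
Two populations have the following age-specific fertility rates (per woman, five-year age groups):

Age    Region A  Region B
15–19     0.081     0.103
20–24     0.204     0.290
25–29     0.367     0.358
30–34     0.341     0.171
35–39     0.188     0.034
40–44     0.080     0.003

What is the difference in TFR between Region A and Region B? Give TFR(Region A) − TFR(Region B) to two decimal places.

Region A:
  Sum of ASFRs = 0.081 + 0.204 + 0.367 + 0.341 + 0.188 + 0.080 = 1.261
  TFR = 5 × 1.261 = 6.305
Region B:
  Sum of ASFRs = 0.103 + 0.290 + 0.358 + 0.171 + 0.034 + 0.003 = 0.959
  TFR = 5 × 0.959 = 4.795
Difference = 6.305 − 4.795 = 1.51

1.51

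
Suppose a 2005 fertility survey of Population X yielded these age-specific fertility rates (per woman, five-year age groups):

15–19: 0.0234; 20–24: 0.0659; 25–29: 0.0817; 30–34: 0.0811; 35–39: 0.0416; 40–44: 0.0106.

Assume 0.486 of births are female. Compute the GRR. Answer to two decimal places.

Proportion female at birth = 0.486.
Sum of ASFRs = 0.0234 + 0.0659 + 0.0817 + 0.0811 + 0.0416 + 0.0106 = 0.3043
TFR = 5 × 0.3043 = 1.5215
GRR = 0.486 × 1.5215 = 0.73945

0.74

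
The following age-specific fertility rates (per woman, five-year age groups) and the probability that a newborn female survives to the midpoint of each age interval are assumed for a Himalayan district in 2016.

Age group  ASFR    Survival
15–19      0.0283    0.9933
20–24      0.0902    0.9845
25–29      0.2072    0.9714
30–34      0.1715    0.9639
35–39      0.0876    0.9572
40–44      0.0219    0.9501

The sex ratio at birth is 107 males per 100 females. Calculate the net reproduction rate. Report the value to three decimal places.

1.421

Proportion female at birth = 100 / (100 + 107) = 0.48309.
Each age group contributes 5 × ASFR × survival:
  15–19: 5 × 0.0283 × 0.9933 = 0.14055
  20–24: 5 × 0.0902 × 0.9845 = 0.44401
  25–29: 5 × 0.2072 × 0.9714 = 1.00637
  30–34: 5 × 0.1715 × 0.9639 = 0.82654
  35–39: 5 × 0.0876 × 0.9572 = 0.41925
  40–44: 5 × 0.0219 × 0.9501 = 0.10404
Sum = 2.94076
NRR = 0.48309 × 2.94076 = 1.42065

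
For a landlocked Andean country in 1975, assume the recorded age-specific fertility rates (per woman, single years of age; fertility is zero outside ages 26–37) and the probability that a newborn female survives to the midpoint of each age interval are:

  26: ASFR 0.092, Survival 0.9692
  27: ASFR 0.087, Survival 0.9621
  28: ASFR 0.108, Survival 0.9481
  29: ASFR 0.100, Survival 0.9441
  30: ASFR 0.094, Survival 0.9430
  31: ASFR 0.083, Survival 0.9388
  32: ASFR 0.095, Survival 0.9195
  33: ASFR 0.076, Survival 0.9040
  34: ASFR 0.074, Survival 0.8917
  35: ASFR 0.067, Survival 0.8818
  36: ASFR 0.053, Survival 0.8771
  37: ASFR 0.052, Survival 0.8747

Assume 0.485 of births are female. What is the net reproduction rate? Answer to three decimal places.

0.441

Proportion female at birth = 0.485.
Per-age-group product (1 × ASFR × survival probability):
  26: 1 × 0.092 × 0.9692 = 0.08917
  27: 1 × 0.087 × 0.9621 = 0.08370
  28: 1 × 0.108 × 0.9481 = 0.10239
  29: 1 × 0.100 × 0.9441 = 0.09441
  30: 1 × 0.094 × 0.9430 = 0.08864
  31: 1 × 0.083 × 0.9388 = 0.07792
  32: 1 × 0.095 × 0.9195 = 0.08735
  33: 1 × 0.076 × 0.9040 = 0.06870
  34: 1 × 0.074 × 0.8917 = 0.06599
  35: 1 × 0.067 × 0.8818 = 0.05908
  36: 1 × 0.053 × 0.8771 = 0.04649
  37: 1 × 0.052 × 0.8747 = 0.04548
Sum = 0.90932
NRR = 0.485 × 0.90932 = 0.44102
An NRR under 1 implies long-run decline under these rates.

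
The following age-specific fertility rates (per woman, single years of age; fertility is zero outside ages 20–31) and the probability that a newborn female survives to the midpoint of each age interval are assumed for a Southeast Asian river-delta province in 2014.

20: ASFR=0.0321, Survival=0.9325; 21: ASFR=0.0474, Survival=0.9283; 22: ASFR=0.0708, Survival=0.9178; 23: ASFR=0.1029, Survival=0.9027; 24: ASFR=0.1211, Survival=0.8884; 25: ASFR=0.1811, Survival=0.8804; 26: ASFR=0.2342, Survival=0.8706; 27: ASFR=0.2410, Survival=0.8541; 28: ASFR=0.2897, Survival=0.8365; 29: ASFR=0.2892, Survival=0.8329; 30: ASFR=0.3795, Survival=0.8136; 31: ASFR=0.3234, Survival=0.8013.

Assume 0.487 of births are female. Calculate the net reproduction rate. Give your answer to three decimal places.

0.954

Proportion female at birth = 0.487.
Per-age-group product (1 × ASFR × survival probability):
  20: 1 × 0.0321 × 0.9325 = 0.02993
  21: 1 × 0.0474 × 0.9283 = 0.04400
  22: 1 × 0.0708 × 0.9178 = 0.06498
  23: 1 × 0.1029 × 0.9027 = 0.09289
  24: 1 × 0.1211 × 0.8884 = 0.10759
  25: 1 × 0.1811 × 0.8804 = 0.15944
  26: 1 × 0.2342 × 0.8706 = 0.20389
  27: 1 × 0.2410 × 0.8541 = 0.20584
  28: 1 × 0.2897 × 0.8365 = 0.24233
  29: 1 × 0.2892 × 0.8329 = 0.24087
  30: 1 × 0.3795 × 0.8136 = 0.30876
  31: 1 × 0.3234 × 0.8013 = 0.25914
Sum = 1.95966
NRR = 0.487 × 1.95966 = 0.95435
With NRR below 1 the population is below replacement fertility.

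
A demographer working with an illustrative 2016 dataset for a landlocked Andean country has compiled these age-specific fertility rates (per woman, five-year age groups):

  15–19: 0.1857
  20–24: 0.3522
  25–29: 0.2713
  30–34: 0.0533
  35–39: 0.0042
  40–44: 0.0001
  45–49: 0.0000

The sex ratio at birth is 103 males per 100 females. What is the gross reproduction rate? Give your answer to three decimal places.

2.135

Proportion female at birth = 100 / (100 + 103) = 0.49261.
Sum of ASFRs = 0.1857 + 0.3522 + 0.2713 + 0.0533 + 0.0042 + 0.0001 + 0.0000 = 0.8668
TFR = 5 × 0.8668 = 4.334
GRR = 0.49261 × 4.334 = 2.13497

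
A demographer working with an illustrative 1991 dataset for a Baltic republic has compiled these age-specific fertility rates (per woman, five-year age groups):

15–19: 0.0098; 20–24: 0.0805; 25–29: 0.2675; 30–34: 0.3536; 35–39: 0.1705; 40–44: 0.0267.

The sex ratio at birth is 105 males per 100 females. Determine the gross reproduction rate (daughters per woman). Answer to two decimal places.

Proportion female at birth = 100 / (100 + 105) = 0.48780.
Sum of ASFRs = 0.0098 + 0.0805 + 0.2675 + 0.3536 + 0.1705 + 0.0267 = 0.9086
TFR = 5 × 0.9086 = 4.543
GRR = 0.48780 × 4.543 = 2.21608

2.22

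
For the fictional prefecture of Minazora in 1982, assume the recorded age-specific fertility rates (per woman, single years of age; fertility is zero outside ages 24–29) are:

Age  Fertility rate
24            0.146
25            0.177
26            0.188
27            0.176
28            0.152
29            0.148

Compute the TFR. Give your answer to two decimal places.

Sum of ASFRs = 0.146 + 0.177 + 0.188 + 0.176 + 0.152 + 0.148 = 0.987
TFR = 0.987

0.99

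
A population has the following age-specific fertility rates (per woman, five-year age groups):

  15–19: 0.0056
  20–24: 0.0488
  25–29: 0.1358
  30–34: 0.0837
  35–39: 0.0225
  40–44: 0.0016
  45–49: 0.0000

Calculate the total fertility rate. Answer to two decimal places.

Sum of ASFRs = 0.0056 + 0.0488 + 0.1358 + 0.0837 + 0.0225 + 0.0016 + 0.0000 = 0.2980
TFR = 5 × 0.2980 = 1.49

1.49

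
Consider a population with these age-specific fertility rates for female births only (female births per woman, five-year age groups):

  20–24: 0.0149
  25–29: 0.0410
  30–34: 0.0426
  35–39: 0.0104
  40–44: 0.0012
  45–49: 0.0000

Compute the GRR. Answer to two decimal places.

0.55

Sum of female ASFRs = 0.0149 + 0.0410 + 0.0426 + 0.0104 + 0.0012 + 0.0000 = 0.1101
GRR = 5 × 0.1101 = 0.5505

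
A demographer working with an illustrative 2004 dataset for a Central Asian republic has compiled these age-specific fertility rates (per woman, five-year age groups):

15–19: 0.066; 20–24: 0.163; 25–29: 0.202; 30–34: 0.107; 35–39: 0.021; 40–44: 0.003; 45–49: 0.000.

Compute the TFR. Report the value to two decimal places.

2.81

Sum of ASFRs = 0.066 + 0.163 + 0.202 + 0.107 + 0.021 + 0.003 + 0.000 = 0.562
TFR = 5 × 0.562 = 2.81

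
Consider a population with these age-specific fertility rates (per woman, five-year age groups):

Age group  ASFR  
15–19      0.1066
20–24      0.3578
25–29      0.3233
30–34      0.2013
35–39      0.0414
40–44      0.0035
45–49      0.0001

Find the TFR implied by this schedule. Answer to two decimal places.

Sum of ASFRs = 0.1066 + 0.3578 + 0.3233 + 0.2013 + 0.0414 + 0.0035 + 0.0001 = 1.0340
TFR = 5 × 1.0340 = 5.17

5.17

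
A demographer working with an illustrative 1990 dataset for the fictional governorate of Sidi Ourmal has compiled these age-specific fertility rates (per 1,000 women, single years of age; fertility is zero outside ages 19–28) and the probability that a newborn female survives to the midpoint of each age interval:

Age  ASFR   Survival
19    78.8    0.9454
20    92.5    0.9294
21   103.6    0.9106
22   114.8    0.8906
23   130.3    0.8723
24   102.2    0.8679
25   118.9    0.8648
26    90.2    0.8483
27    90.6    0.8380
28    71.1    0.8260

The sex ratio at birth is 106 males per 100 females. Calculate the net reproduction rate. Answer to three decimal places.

Proportion female at birth = 100 / (100 + 106) = 0.48544.
Each age group contributes 1 × ASFR × survival:
  19: 1 × 78.8/1000 × 0.9454 = 0.07450
  20: 1 × 92.5/1000 × 0.9294 = 0.08597
  21: 1 × 103.6/1000 × 0.9106 = 0.09434
  22: 1 × 114.8/1000 × 0.8906 = 0.10224
  23: 1 × 130.3/1000 × 0.8723 = 0.11366
  24: 1 × 102.2/1000 × 0.8679 = 0.08870
  25: 1 × 118.9/1000 × 0.8648 = 0.10282
  26: 1 × 90.2/1000 × 0.8483 = 0.07652
  27: 1 × 90.6/1000 × 0.8380 = 0.07592
  28: 1 × 71.1/1000 × 0.8260 = 0.05873
Sum = 0.87340
NRR = 0.48544 × 0.87340 = 0.42398

0.424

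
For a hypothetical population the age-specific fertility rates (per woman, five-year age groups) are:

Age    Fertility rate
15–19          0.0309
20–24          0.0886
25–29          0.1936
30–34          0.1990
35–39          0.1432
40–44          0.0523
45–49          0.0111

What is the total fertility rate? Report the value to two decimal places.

3.59

Sum of ASFRs = 0.0309 + 0.0886 + 0.1936 + 0.1990 + 0.1432 + 0.0523 + 0.0111 = 0.7187
TFR = 5 × 0.7187 = 3.5935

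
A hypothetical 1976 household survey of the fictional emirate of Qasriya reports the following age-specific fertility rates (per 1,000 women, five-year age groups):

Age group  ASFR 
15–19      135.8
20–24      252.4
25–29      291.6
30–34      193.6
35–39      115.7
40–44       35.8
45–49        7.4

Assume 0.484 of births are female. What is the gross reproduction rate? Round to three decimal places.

2.498

Proportion female at birth = 0.484.
Sum of ASFRs = 135.8 + 252.4 + 291.6 + 193.6 + 115.7 + 35.8 + 7.4 = 1032.3
TFR = 5 × 1032.3 / 1000 = 5.1615
GRR = 0.484 × 5.1615 = 2.49817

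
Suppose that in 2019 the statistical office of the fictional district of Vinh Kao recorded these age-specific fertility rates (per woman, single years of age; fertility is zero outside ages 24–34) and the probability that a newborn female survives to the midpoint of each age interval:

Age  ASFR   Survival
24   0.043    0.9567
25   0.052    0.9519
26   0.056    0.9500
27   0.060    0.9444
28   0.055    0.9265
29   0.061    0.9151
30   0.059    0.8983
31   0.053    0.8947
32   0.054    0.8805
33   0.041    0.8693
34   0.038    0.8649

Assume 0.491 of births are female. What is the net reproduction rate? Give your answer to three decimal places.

Proportion female at birth = 0.491.
Per-age-group product (1 × ASFR × survival probability):
  24: 1 × 0.043 × 0.9567 = 0.04114
  25: 1 × 0.052 × 0.9519 = 0.04950
  26: 1 × 0.056 × 0.9500 = 0.05320
  27: 1 × 0.060 × 0.9444 = 0.05666
  28: 1 × 0.055 × 0.9265 = 0.05096
  29: 1 × 0.061 × 0.9151 = 0.05582
  30: 1 × 0.059 × 0.8983 = 0.05300
  31: 1 × 0.053 × 0.8947 = 0.04742
  32: 1 × 0.054 × 0.8805 = 0.04755
  33: 1 × 0.041 × 0.8693 = 0.03564
  34: 1 × 0.038 × 0.8649 = 0.03287
Sum = 0.52376
NRR = 0.491 × 0.52376 = 0.25717

0.257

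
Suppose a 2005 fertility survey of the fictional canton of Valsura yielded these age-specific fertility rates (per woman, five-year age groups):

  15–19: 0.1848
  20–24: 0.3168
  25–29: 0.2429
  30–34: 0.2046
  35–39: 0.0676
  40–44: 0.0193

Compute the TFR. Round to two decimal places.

Sum of ASFRs = 0.1848 + 0.3168 + 0.2429 + 0.2046 + 0.0676 + 0.0193 = 1.0360
TFR = 5 × 1.0360 = 5.18

5.18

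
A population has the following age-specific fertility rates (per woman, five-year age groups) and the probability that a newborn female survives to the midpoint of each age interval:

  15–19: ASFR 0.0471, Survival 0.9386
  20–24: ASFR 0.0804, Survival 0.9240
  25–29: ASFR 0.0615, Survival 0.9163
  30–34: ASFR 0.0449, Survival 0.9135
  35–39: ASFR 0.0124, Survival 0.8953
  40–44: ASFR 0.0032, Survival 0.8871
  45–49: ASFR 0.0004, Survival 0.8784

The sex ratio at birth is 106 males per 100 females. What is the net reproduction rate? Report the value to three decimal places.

0.559

Proportion female at birth = 100 / (100 + 106) = 0.48544.
Per-age-group product (5 × ASFR × survival probability):
  15–19: 5 × 0.0471 × 0.9386 = 0.22104
  20–24: 5 × 0.0804 × 0.9240 = 0.37145
  25–29: 5 × 0.0615 × 0.9163 = 0.28176
  30–34: 5 × 0.0449 × 0.9135 = 0.20508
  35–39: 5 × 0.0124 × 0.8953 = 0.05551
  40–44: 5 × 0.0032 × 0.8871 = 0.01419
  45–49: 5 × 0.0004 × 0.8784 = 0.00176
Sum = 1.15079
NRR = 0.48544 × 1.15079 = 0.55864
An NRR under 1 implies long-run decline under these rates.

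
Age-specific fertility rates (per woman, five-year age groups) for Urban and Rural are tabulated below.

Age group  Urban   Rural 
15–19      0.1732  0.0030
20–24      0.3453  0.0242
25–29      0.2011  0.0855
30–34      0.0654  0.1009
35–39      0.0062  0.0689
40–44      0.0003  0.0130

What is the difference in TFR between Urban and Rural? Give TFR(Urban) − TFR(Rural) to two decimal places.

2.48

Urban:
  Sum of ASFRs = 0.1732 + 0.3453 + 0.2011 + 0.0654 + 0.0062 + 0.0003 = 0.7915
  TFR = 5 × 0.7915 = 3.9575
Rural:
  Sum of ASFRs = 0.0030 + 0.0242 + 0.0855 + 0.1009 + 0.0689 + 0.0130 = 0.2955
  TFR = 5 × 0.2955 = 1.4775
Difference = 3.9575 − 1.4775 = 2.48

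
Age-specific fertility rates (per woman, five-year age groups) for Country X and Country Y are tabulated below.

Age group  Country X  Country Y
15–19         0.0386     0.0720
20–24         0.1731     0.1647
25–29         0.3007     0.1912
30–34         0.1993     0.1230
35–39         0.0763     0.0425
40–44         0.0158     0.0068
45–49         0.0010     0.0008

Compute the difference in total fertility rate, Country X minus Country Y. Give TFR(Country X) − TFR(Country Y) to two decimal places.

1.02

Country X:
  Sum of ASFRs = 0.0386 + 0.1731 + 0.3007 + 0.1993 + 0.0763 + 0.0158 + 0.0010 = 0.8048
  TFR = 5 × 0.8048 = 4.024
Country Y:
  Sum of ASFRs = 0.0720 + 0.1647 + 0.1912 + 0.1230 + 0.0425 + 0.0068 + 0.0008 = 0.6010
  TFR = 5 × 0.6010 = 3.005
Difference = 4.024 − 3.005 = 1.019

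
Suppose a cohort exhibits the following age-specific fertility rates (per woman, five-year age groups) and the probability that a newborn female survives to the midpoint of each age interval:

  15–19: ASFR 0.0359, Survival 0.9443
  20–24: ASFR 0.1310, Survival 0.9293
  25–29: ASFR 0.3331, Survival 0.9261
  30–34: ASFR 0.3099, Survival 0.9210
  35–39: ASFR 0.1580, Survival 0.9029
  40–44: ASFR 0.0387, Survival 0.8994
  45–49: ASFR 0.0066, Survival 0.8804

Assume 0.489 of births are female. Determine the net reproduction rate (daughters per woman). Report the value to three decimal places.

Proportion female at birth = 0.489.
Survival-weighted fertility by age (5·fₓ·Sₓ):
  15–19: 5 × 0.0359 × 0.9443 = 0.16950
  20–24: 5 × 0.1310 × 0.9293 = 0.60869
  25–29: 5 × 0.3331 × 0.9261 = 1.54242
  30–34: 5 × 0.3099 × 0.9210 = 1.42709
  35–39: 5 × 0.1580 × 0.9029 = 0.71329
  40–44: 5 × 0.0387 × 0.8994 = 0.17403
  45–49: 5 × 0.0066 × 0.8804 = 0.02905
Sum = 4.66407
NRR = 0.489 × 4.66407 = 2.28073

2.281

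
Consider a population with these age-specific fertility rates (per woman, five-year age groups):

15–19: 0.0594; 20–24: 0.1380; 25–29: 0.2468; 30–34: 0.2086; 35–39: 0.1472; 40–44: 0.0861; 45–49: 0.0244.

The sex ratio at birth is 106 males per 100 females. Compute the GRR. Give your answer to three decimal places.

2.210

Proportion female at birth = 100 / (100 + 106) = 0.48544.
Sum of ASFRs = 0.0594 + 0.1380 + 0.2468 + 0.2086 + 0.1472 + 0.0861 + 0.0244 = 0.9105
TFR = 5 × 0.9105 = 4.5525
GRR = 0.48544 × 4.5525 = 2.20997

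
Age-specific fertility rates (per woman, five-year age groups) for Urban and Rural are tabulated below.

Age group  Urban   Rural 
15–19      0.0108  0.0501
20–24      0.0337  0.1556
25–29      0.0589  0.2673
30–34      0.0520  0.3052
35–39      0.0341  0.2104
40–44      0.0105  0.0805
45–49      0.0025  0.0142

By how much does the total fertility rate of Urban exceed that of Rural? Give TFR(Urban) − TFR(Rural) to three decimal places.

Urban:
  Sum of ASFRs = 0.0108 + 0.0337 + 0.0589 + 0.0520 + 0.0341 + 0.0105 + 0.0025 = 0.2025
  TFR = 5 × 0.2025 = 1.0125
Rural:
  Sum of ASFRs = 0.0501 + 0.1556 + 0.2673 + 0.3052 + 0.2104 + 0.0805 + 0.0142 = 1.0833
  TFR = 5 × 1.0833 = 5.4165
Difference = 1.0125 − 5.4165 = -4.404

-4.404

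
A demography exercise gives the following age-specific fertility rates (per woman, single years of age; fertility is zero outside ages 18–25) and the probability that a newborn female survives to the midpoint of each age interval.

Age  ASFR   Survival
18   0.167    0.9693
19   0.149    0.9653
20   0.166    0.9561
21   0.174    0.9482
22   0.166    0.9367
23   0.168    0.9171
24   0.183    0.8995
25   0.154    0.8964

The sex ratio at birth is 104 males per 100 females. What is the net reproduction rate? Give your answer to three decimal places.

0.609

Proportion female at birth = 100 / (100 + 104) = 0.49020.
Survival-weighted fertility by age (1·fₓ·Sₓ):
  18: 1 × 0.167 × 0.9693 = 0.16187
  19: 1 × 0.149 × 0.9653 = 0.14383
  20: 1 × 0.166 × 0.9561 = 0.15871
  21: 1 × 0.174 × 0.9482 = 0.16499
  22: 1 × 0.166 × 0.9367 = 0.15549
  23: 1 × 0.168 × 0.9171 = 0.15407
  24: 1 × 0.183 × 0.8995 = 0.16461
  25: 1 × 0.154 × 0.8964 = 0.13805
Sum = 1.24162
NRR = 0.49020 × 1.24162 = 0.60864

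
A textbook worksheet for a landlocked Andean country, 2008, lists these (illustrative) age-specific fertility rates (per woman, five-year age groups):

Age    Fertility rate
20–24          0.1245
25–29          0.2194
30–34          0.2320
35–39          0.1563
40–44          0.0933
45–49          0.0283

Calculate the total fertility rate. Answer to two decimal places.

4.27

Sum of ASFRs = 0.1245 + 0.2194 + 0.2320 + 0.1563 + 0.0933 + 0.0283 = 0.8538
TFR = 5 × 0.8538 = 4.269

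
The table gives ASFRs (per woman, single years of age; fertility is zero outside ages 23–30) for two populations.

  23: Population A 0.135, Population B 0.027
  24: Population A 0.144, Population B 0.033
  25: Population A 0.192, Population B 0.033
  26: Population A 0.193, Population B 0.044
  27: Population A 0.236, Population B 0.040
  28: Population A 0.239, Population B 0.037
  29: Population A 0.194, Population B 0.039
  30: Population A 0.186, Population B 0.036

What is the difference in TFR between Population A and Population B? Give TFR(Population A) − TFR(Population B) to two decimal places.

Population A:
  Sum of ASFRs = 0.135 + 0.144 + 0.192 + 0.193 + 0.236 + 0.239 + 0.194 + 0.186 = 1.519
  TFR = 1.519
Population B:
  Sum of ASFRs = 0.027 + 0.033 + 0.033 + 0.044 + 0.040 + 0.037 + 0.039 + 0.036 = 0.289
  TFR = 0.289
Difference = 1.519 − 0.289 = 1.23

1.23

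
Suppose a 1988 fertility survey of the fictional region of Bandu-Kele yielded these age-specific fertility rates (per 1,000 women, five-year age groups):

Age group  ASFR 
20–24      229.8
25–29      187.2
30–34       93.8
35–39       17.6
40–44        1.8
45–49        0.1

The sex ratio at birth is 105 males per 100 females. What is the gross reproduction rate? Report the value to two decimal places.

Proportion female at birth = 100 / (100 + 105) = 0.48780.
Sum of ASFRs = 229.8 + 187.2 + 93.8 + 17.6 + 1.8 + 0.1 = 530.3
TFR = 5 × 530.3 / 1000 = 2.6515
GRR = 0.48780 × 2.6515 = 1.29340

1.29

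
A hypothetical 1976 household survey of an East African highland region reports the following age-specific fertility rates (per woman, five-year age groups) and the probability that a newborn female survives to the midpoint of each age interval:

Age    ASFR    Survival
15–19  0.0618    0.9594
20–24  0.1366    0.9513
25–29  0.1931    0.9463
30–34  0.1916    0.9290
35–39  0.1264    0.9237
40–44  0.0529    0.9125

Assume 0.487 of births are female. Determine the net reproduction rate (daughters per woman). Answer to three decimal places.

1.741

Proportion female at birth = 0.487.
Each age group contributes 5 × ASFR × survival:
  15–19: 5 × 0.0618 × 0.9594 = 0.29645
  20–24: 5 × 0.1366 × 0.9513 = 0.64974
  25–29: 5 × 0.1931 × 0.9463 = 0.91365
  30–34: 5 × 0.1916 × 0.9290 = 0.88998
  35–39: 5 × 0.1264 × 0.9237 = 0.58378
  40–44: 5 × 0.0529 × 0.9125 = 0.24136
Sum = 3.57496
NRR = 0.487 × 3.57496 = 1.74101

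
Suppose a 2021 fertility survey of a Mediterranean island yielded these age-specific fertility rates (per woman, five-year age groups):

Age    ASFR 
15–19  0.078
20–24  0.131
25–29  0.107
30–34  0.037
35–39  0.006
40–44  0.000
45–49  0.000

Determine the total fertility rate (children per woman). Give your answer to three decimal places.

1.795

Sum of ASFRs = 0.078 + 0.131 + 0.107 + 0.037 + 0.006 + 0.000 + 0.000 = 0.359
TFR = 5 × 0.359 = 1.795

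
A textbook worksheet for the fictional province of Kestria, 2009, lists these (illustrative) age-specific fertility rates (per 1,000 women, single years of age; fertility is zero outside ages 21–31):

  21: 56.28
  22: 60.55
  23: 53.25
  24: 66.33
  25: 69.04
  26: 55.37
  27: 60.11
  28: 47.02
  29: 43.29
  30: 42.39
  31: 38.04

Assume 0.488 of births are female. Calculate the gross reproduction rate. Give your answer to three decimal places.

Proportion female at birth = 0.488.
Sum of ASFRs = 56.28 + 60.55 + 53.25 + 66.33 + 69.04 + 55.37 + 60.11 + 47.02 + 43.29 + 42.39 + 38.04 = 591.67
TFR = 591.67 / 1000 = 0.59167
GRR = 0.488 × 0.59167 = 0.28873

0.289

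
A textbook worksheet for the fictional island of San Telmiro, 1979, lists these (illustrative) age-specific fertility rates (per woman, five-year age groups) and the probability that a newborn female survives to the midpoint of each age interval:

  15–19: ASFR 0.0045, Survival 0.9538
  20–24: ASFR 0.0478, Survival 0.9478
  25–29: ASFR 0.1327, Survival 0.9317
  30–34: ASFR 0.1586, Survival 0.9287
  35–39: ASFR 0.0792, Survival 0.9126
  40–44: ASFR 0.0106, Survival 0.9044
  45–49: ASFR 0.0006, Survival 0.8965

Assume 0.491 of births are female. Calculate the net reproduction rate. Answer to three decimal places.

0.989

Proportion female at birth = 0.491.
Survival-weighted fertility by age (5·fₓ·Sₓ):
  15–19: 5 × 0.0045 × 0.9538 = 0.02146
  20–24: 5 × 0.0478 × 0.9478 = 0.22652
  25–29: 5 × 0.1327 × 0.9317 = 0.61818
  30–34: 5 × 0.1586 × 0.9287 = 0.73646
  35–39: 5 × 0.0792 × 0.9126 = 0.36139
  40–44: 5 × 0.0106 × 0.9044 = 0.04793
  45–49: 5 × 0.0006 × 0.8965 = 0.00269
Sum = 2.01463
NRR = 0.491 × 2.01463 = 0.98918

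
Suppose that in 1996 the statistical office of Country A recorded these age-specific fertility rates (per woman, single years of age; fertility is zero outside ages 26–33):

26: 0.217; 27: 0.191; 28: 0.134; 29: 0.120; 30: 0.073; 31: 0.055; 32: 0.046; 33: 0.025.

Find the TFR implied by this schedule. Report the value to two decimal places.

Sum of ASFRs = 0.217 + 0.191 + 0.134 + 0.120 + 0.073 + 0.055 + 0.046 + 0.025 = 0.861
TFR = 0.861

0.86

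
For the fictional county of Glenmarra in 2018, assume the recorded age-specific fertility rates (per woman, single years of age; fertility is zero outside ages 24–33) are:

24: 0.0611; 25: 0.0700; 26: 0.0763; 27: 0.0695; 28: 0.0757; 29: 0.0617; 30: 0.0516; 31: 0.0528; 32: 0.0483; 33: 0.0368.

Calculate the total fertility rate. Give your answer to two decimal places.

0.60

Sum of ASFRs = 0.0611 + 0.0700 + 0.0763 + 0.0695 + 0.0757 + 0.0617 + 0.0516 + 0.0528 + 0.0483 + 0.0368 = 0.6038
TFR = 0.6038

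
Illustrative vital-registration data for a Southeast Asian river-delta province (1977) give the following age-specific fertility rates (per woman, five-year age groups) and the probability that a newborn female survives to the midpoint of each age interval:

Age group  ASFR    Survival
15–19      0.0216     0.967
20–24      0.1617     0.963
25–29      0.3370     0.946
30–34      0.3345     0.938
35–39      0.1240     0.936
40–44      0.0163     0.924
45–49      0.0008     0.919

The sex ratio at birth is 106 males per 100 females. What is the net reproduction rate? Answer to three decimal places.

Proportion female at birth = 100 / (100 + 106) = 0.48544.
Survival-weighted fertility by age (5·fₓ·Sₓ):
  15–19: 5 × 0.0216 × 0.967 = 0.10444
  20–24: 5 × 0.1617 × 0.963 = 0.77859
  25–29: 5 × 0.3370 × 0.946 = 1.59401
  30–34: 5 × 0.3345 × 0.938 = 1.56881
  35–39: 5 × 0.1240 × 0.936 = 0.58032
  40–44: 5 × 0.0163 × 0.924 = 0.07531
  45–49: 5 × 0.0008 × 0.919 = 0.00368
Sum = 4.70516
NRR = 0.48544 × 4.70516 = 2.28407
With NRR above 1 the population is above replacement fertility.

2.284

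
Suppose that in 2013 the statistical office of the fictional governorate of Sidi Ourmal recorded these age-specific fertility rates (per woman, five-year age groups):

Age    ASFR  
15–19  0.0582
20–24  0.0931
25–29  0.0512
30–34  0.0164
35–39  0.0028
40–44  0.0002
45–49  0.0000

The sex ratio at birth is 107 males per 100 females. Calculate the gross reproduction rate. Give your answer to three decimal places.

Proportion female at birth = 100 / (100 + 107) = 0.48309.
Sum of ASFRs = 0.0582 + 0.0931 + 0.0512 + 0.0164 + 0.0028 + 0.0002 + 0.0000 = 0.2219
TFR = 5 × 0.2219 = 1.1095
GRR = 0.48309 × 1.1095 = 0.53599

0.536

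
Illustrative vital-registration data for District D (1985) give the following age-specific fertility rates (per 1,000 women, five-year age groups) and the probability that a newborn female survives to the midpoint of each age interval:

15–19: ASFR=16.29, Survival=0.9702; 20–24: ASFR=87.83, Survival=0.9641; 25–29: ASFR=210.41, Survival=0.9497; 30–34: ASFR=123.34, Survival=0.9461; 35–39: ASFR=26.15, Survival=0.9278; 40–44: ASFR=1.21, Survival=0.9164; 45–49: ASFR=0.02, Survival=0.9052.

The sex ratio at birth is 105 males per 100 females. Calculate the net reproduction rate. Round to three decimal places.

Proportion female at birth = 100 / (100 + 105) = 0.48780.
Per-age-group product (5 × ASFR × survival probability):
  15–19: 5 × 16.29/1000 × 0.9702 = 0.07902
  20–24: 5 × 87.83/1000 × 0.9641 = 0.42338
  25–29: 5 × 210.41/1000 × 0.9497 = 0.99913
  30–34: 5 × 123.34/1000 × 0.9461 = 0.58346
  35–39: 5 × 26.15/1000 × 0.9278 = 0.12131
  40–44: 5 × 1.21/1000 × 0.9164 = 0.00554
  45–49: 5 × 0.02/1000 × 0.9052 = 0.00009
Sum = 2.21193
NRR = 0.48780 × 2.21193 = 1.07898
With NRR above 1 the population is above replacement fertility.

1.079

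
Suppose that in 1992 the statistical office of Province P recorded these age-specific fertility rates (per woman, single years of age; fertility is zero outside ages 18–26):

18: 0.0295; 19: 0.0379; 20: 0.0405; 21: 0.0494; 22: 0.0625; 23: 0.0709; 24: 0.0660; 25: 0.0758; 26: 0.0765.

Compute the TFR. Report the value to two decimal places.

Sum of ASFRs = 0.0295 + 0.0379 + 0.0405 + 0.0494 + 0.0625 + 0.0709 + 0.0660 + 0.0758 + 0.0765 = 0.5090
TFR = 0.509

0.51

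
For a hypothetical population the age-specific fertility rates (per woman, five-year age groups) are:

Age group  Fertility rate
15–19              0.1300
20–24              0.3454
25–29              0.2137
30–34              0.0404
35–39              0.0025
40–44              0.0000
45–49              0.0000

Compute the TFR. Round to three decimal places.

3.660

Sum of ASFRs = 0.1300 + 0.3454 + 0.2137 + 0.0404 + 0.0025 + 0.0000 + 0.0000 = 0.7320
TFR = 5 × 0.7320 = 3.66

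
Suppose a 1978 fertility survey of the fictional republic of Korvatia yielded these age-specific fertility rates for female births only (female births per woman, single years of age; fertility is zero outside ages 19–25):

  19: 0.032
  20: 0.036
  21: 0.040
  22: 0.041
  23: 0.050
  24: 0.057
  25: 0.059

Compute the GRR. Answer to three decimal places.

Sum of female ASFRs = 0.032 + 0.036 + 0.040 + 0.041 + 0.050 + 0.057 + 0.059 = 0.315
GRR = 0.315

0.315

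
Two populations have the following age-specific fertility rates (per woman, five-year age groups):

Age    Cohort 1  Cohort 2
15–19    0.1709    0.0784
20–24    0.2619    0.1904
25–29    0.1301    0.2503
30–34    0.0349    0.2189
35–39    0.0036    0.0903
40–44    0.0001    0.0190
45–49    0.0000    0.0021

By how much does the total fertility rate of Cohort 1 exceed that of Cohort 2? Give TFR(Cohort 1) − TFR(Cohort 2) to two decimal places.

Cohort 1:
  Sum of ASFRs = 0.1709 + 0.2619 + 0.1301 + 0.0349 + 0.0036 + 0.0001 + 0.0000 = 0.6015
  TFR = 5 × 0.6015 = 3.0075
Cohort 2:
  Sum of ASFRs = 0.0784 + 0.1904 + 0.2503 + 0.2189 + 0.0903 + 0.0190 + 0.0021 = 0.8494
  TFR = 5 × 0.8494 = 4.247
Difference = 3.0075 − 4.247 = -1.2395

-1.24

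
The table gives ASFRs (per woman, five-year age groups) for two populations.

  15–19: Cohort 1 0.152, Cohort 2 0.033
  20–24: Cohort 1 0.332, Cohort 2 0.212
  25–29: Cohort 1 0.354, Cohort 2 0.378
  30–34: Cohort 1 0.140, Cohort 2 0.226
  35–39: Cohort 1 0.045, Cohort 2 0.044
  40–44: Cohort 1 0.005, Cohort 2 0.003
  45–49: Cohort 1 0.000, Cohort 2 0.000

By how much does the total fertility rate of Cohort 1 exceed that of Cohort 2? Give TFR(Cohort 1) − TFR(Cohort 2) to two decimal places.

0.66

Cohort 1:
  Sum of ASFRs = 0.152 + 0.332 + 0.354 + 0.140 + 0.045 + 0.005 + 0.000 = 1.028
  TFR = 5 × 1.028 = 5.14
Cohort 2:
  Sum of ASFRs = 0.033 + 0.212 + 0.378 + 0.226 + 0.044 + 0.003 + 0.000 = 0.896
  TFR = 5 × 0.896 = 4.48
Difference = 5.14 − 4.48 = 0.66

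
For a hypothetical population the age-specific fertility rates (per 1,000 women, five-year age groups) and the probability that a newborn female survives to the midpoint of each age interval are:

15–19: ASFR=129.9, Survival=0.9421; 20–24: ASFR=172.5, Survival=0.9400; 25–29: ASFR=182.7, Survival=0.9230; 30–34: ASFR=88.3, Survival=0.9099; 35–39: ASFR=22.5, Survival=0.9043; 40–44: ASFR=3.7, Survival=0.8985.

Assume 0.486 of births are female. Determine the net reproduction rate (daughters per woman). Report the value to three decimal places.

Proportion female at birth = 0.486.
Weighting each age-specific rate by interval width and survival:
  15–19: 5 × 129.9/1000 × 0.9421 = 0.61189
  20–24: 5 × 172.5/1000 × 0.9400 = 0.81075
  25–29: 5 × 182.7/1000 × 0.9230 = 0.84316
  30–34: 5 × 88.3/1000 × 0.9099 = 0.40172
  35–39: 5 × 22.5/1000 × 0.9043 = 0.10173
  40–44: 5 × 3.7/1000 × 0.8985 = 0.01662
Sum = 2.78587
NRR = 0.486 × 2.78587 = 1.35393
With NRR above 1 the population is above replacement fertility.

1.354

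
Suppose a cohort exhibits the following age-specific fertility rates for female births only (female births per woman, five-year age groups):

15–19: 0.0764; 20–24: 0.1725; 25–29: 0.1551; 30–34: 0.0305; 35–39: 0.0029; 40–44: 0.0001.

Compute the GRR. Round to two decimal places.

Sum of female ASFRs = 0.0764 + 0.1725 + 0.1551 + 0.0305 + 0.0029 + 0.0001 = 0.4375
GRR = 5 × 0.4375 = 2.1875

2.19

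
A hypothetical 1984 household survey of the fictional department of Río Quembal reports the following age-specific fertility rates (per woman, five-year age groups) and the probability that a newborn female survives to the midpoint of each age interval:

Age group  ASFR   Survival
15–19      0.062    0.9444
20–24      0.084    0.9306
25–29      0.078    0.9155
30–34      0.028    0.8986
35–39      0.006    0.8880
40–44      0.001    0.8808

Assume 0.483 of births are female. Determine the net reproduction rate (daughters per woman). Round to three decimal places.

0.578

Proportion female at birth = 0.483.
Each age group contributes 5 × ASFR × survival:
  15–19: 5 × 0.062 × 0.9444 = 0.29276
  20–24: 5 × 0.084 × 0.9306 = 0.39085
  25–29: 5 × 0.078 × 0.9155 = 0.35705
  30–34: 5 × 0.028 × 0.8986 = 0.12580
  35–39: 5 × 0.006 × 0.8880 = 0.02664
  40–44: 5 × 0.001 × 0.8808 = 0.00440
Sum = 1.19750
NRR = 0.483 × 1.19750 = 0.57839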